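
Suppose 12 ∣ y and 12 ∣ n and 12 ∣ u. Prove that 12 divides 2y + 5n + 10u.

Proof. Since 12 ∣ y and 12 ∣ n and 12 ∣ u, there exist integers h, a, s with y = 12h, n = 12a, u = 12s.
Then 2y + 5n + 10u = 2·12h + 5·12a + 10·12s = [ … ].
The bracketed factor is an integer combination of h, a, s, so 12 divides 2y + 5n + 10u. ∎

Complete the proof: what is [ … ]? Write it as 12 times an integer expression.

Each term has a factor of 12: 2·12h + 5·12a + 10·12s = 12·(5a + 2h + 10s).
Since 5a + 2h + 10s is an integer, 12 ∣ (2y + 5n + 10u).

12(5a + 2h + 10s)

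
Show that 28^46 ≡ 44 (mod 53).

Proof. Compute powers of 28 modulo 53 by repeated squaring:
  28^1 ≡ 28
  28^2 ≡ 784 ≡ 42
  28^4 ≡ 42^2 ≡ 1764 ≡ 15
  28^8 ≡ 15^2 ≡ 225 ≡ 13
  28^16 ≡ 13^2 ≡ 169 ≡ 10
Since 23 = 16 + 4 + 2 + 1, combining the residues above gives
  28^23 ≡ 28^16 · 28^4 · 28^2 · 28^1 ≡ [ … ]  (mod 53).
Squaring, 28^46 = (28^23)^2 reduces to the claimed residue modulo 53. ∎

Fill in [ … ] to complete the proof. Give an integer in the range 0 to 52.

16

28^16 · 28^4 · 28^2 · 28^1 ≡ 10 · 15 · 42 · 28 = 176400.
176400 mod 53 = 16, so 28^23 ≡ 16 (mod 53).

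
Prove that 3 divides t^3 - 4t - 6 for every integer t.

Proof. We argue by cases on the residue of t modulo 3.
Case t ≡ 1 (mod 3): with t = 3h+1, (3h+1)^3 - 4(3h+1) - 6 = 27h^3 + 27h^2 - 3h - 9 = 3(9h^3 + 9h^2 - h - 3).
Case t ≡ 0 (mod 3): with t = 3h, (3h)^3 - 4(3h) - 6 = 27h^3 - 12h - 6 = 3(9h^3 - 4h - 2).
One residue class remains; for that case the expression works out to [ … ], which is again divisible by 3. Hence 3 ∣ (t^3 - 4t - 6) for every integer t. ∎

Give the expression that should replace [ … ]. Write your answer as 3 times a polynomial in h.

3(9h^3 + 18h^2 + 8h - 2)

Only t ≡ 2 (mod 3) is unaccounted for. Put t = 3h+2:
(3h+2)^3 - 4(3h+2) - 6 expands to 27h^3 + 54h^2 + 24h - 6,
and factoring out 3 leaves 3(9h^3 + 18h^2 + 8h - 2).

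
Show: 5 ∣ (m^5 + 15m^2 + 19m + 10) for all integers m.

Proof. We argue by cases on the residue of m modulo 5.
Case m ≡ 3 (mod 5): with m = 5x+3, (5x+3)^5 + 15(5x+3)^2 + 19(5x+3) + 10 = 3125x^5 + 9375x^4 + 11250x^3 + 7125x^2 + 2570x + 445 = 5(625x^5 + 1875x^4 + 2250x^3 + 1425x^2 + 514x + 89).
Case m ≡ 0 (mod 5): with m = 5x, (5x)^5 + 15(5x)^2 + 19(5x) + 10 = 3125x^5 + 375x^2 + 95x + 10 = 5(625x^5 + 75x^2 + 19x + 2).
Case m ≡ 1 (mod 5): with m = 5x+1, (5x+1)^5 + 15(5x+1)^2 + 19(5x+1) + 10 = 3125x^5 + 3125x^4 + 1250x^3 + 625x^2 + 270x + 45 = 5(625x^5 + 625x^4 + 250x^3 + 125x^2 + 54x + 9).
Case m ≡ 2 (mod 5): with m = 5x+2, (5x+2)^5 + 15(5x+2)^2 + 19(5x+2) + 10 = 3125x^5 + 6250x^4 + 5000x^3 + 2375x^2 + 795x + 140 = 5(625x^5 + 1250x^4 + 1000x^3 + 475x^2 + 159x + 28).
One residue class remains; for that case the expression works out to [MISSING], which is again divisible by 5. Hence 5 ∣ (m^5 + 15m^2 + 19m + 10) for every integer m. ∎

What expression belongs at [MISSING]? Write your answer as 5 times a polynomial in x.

5(625x^5 + 2500x^4 + 4000x^3 + 3275x^2 + 1419x + 270)

Only m ≡ 4 (mod 5) is unaccounted for. Put m = 5x+4:
(5x+4)^5 + 15(5x+4)^2 + 19(5x+4) + 10 expands to 3125x^5 + 12500x^4 + 20000x^3 + 16375x^2 + 7095x + 1350,
and factoring out 5 leaves 5(625x^5 + 2500x^4 + 4000x^3 + 3275x^2 + 1419x + 270).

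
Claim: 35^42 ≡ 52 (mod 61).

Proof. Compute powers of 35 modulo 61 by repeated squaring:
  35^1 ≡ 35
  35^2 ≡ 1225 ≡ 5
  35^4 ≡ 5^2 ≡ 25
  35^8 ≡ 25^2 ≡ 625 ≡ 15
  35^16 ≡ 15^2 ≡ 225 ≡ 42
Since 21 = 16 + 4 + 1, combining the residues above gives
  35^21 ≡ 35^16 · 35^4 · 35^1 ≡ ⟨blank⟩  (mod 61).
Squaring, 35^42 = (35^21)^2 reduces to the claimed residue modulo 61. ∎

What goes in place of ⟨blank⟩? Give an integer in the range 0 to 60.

28

35^16 · 35^4 · 35^1 ≡ 42 · 25 · 35 = 36750.
36750 mod 61 = 28, so 35^21 ≡ 28 (mod 61).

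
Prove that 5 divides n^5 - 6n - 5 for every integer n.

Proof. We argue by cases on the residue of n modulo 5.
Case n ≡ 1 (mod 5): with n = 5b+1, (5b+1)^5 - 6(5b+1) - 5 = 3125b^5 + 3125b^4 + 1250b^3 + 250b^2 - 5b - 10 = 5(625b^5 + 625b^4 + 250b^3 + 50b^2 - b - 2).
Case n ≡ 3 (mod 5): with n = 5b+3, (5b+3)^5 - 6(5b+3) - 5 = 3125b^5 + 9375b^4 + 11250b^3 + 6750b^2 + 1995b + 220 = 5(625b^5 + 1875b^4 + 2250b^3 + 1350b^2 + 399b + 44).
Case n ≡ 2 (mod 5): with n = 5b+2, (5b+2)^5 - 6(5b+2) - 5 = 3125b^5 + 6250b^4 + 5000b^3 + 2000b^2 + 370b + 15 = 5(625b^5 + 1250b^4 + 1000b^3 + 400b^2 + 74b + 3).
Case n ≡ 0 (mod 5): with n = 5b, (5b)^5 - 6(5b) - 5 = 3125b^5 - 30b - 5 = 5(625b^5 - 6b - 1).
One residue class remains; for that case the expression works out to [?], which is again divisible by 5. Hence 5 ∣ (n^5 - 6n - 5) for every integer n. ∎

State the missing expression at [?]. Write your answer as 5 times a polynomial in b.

The residues treated are {1, 3, 2, 0}, so the missing case is n ≡ 4 (mod 5); write n = 5b+4.
Then (5b+4)^5 - 6(5b+4) - 5 = 3125b^5 + 12500b^4 + 20000b^3 + 16000b^2 + 6370b + 995 = 5(625b^5 + 2500b^4 + 4000b^3 + 3200b^2 + 1274b + 199).

5(625b^5 + 2500b^4 + 4000b^3 + 3200b^2 + 1274b + 199)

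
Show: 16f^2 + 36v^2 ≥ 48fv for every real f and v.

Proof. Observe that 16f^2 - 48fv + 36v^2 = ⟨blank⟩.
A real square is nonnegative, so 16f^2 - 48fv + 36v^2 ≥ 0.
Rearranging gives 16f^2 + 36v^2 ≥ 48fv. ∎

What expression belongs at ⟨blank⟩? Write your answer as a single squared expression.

The leading and trailing coefficients are 4^2 and 6^2, and 48 = 2·4·6, so the trinomial is (4f - 6v)^2.
Hence 16f^2 - 48fv + 36v^2 ≥ 0.

(4f - 6v)^2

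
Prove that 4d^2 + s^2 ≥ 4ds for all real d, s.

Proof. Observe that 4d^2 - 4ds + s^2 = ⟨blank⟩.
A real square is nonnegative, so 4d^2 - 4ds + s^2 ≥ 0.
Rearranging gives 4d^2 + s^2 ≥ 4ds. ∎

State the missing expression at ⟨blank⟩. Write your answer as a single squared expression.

4d^2 - 4ds + s^2 is a perfect-square trinomial: the outer terms are (2d)^2 and (s)^2, and the cross term is -2·2d·s.
So 4d^2 - 4ds + s^2 = (2d - s)^2 ≥ 0.

(2d - s)^2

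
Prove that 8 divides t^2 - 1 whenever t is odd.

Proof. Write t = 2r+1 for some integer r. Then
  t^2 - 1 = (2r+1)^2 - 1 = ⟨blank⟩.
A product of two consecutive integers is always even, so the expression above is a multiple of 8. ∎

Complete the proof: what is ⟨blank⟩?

4r(r + 1)

(2r+1)^2 - 1 = 4r^2 + 4r + 1 - 1 = 4r^2 + 4r = 4r(r+1).
Since r and r+1 are consecutive, r(r+1) is even, and 4·(even) is a multiple of 8.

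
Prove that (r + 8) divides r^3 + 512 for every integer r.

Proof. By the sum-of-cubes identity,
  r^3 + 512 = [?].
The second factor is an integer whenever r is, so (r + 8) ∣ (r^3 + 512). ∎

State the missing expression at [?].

(r + 8)(r^2 - 8r + 64)

a^3 + b^3 = (a + b)(a^2 - ab + b^2). With a = r, b = 8:
r^3 + 512 = (r + 8)(r^2 - 8r + 64).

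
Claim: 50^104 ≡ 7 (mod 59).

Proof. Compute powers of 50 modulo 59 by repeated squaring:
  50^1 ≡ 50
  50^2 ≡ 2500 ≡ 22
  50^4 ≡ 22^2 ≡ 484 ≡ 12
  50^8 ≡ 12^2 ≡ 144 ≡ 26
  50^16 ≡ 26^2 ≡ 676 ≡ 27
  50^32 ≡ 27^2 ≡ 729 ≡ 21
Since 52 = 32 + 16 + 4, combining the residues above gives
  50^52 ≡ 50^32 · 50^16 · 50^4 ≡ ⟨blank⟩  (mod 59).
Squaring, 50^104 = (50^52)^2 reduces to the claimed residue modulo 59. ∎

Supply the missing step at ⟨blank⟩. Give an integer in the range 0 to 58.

Multiply the listed residues: 21 · 27 · 12 = 567 → 6804.
Reducing modulo 59: 6804 = 115·59 + 19, so 50^52 ≡ 19.

19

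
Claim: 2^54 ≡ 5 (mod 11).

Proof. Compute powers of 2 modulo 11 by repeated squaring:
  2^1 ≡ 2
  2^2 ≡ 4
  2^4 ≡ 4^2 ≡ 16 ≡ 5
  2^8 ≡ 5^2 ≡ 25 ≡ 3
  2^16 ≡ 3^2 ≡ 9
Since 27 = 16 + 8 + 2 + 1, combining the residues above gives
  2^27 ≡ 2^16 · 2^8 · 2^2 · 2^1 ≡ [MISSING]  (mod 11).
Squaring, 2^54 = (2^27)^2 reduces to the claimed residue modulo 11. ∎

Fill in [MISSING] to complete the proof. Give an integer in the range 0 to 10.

7

Multiply the listed residues: 9 · 3 · 4 · 2 = 27 → 108 → 216.
Reducing modulo 11: 216 = 19·11 + 7, so 2^27 ≡ 7.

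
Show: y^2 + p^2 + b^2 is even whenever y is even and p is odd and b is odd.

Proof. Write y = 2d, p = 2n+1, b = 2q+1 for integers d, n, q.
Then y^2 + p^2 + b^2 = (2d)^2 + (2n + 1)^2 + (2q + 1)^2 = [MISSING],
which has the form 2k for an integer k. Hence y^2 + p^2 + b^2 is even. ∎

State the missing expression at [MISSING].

2(2d^2 + 2n^2 + 2n + 2q^2 + 2q + 1)

Expanding: (2d)^2 + (2n + 1)^2 + (2q + 1)^2 = 4d^2 + 4n^2 + 4n + 4q^2 + 4q + 2.
Every term is even; pulling out the factor of 2 gives 2(2d^2 + 2n^2 + 2n + 2q^2 + 2q + 1).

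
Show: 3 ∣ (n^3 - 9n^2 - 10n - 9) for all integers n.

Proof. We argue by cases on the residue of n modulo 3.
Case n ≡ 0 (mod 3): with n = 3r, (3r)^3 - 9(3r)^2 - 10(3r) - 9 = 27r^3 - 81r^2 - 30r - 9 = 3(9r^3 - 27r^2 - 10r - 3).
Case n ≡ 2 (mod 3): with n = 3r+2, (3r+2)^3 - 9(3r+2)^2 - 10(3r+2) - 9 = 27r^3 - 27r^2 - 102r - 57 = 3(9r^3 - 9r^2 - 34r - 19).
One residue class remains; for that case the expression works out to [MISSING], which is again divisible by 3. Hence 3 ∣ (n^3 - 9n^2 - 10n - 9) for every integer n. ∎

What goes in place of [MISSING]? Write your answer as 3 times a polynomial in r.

3(9r^3 - 18r^2 - 25r - 9)

Only n ≡ 1 (mod 3) is unaccounted for. Put n = 3r+1:
(3r+1)^3 - 9(3r+1)^2 - 10(3r+1) - 9 expands to 27r^3 - 54r^2 - 75r - 27,
and factoring out 3 leaves 3(9r^3 - 18r^2 - 25r - 9).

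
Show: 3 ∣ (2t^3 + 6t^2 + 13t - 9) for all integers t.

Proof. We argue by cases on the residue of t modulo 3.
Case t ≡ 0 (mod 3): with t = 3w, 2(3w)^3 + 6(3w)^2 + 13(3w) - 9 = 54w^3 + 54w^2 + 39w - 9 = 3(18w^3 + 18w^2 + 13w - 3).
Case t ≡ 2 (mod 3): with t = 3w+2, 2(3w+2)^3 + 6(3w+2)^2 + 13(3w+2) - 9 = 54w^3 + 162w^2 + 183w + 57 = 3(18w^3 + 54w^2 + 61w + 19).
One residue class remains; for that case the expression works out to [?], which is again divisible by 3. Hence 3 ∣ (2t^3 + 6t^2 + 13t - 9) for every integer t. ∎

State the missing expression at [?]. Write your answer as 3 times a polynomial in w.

3(18w^3 + 36w^2 + 31w + 4)

The residues treated are {0, 2}, so the missing case is t ≡ 1 (mod 3); write t = 3w+1.
Then 2(3w+1)^3 + 6(3w+1)^2 + 13(3w+1) - 9 = 54w^3 + 108w^2 + 93w + 12 = 3(18w^3 + 36w^2 + 31w + 4).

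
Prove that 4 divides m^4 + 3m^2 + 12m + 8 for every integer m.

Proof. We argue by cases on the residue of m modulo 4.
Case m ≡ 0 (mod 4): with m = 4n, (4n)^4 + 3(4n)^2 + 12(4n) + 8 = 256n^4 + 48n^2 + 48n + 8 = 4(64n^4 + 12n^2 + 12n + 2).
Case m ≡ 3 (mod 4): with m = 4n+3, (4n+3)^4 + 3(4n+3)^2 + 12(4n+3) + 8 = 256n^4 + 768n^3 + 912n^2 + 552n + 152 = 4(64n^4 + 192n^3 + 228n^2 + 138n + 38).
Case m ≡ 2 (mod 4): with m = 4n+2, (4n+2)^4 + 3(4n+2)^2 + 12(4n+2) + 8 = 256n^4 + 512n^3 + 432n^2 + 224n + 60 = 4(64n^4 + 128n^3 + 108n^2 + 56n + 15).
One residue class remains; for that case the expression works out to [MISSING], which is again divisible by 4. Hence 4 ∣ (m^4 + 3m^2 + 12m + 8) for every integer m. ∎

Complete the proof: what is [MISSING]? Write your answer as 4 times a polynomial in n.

Only m ≡ 1 (mod 4) is unaccounted for. Put m = 4n+1:
(4n+1)^4 + 3(4n+1)^2 + 12(4n+1) + 8 expands to 256n^4 + 256n^3 + 144n^2 + 88n + 24,
and factoring out 4 leaves 4(64n^4 + 64n^3 + 36n^2 + 22n + 6).

4(64n^4 + 64n^3 + 36n^2 + 22n + 6)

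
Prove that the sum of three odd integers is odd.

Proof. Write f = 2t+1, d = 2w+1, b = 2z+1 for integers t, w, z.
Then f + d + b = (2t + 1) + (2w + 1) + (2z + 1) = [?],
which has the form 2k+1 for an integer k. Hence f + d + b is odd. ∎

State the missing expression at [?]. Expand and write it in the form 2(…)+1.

2(t + w + z + 1) + 1

Expanding: (2t + 1) + (2w + 1) + (2z + 1) = 2t + 2w + 2z + 3.
Every term except the constant is even, so this is 2(t + w + z + 1) + 1,
and t + w + z + 1 ∈ ℤ gives the required form.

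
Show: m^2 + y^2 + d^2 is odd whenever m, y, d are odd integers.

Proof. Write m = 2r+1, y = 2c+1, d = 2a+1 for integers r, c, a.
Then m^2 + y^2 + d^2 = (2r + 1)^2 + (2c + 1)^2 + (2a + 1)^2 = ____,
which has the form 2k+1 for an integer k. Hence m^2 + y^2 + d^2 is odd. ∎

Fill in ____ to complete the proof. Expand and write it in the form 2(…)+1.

Expanding: (2r + 1)^2 + (2c + 1)^2 + (2a + 1)^2 = 4a^2 + 4a + 4c^2 + 4c + 4r^2 + 4r + 3.
Every term except the constant is even, so this is 2(2a^2 + 2a + 2c^2 + 2c + 2r^2 + 2r + 1) + 1,
and 2a^2 + 2a + 2c^2 + 2c + 2r^2 + 2r + 1 ∈ ℤ gives the required form.

2(2a^2 + 2a + 2c^2 + 2c + 2r^2 + 2r + 1) + 1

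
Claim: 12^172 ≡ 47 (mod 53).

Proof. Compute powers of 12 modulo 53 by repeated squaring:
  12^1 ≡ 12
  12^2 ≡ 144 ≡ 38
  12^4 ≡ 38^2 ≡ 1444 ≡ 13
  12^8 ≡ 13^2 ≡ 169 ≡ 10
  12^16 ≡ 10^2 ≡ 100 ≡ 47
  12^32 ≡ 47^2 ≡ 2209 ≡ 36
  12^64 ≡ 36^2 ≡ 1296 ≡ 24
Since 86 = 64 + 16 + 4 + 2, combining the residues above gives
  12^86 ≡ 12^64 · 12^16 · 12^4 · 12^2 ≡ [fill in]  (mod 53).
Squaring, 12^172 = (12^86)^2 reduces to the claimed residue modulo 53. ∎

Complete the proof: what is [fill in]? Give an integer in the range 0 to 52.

12^64 · 12^16 · 12^4 · 12^2 ≡ 24 · 47 · 13 · 38 = 557232.
557232 mod 53 = 43, so 12^86 ≡ 43 (mod 53).

43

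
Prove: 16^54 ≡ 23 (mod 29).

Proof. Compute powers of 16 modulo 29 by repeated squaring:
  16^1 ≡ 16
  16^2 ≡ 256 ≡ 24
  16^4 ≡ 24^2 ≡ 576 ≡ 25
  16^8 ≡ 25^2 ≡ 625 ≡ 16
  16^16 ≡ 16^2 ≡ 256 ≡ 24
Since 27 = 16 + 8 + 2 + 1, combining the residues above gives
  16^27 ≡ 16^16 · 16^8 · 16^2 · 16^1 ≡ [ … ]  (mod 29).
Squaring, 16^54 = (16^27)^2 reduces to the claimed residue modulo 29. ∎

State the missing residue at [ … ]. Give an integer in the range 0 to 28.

Multiply the listed residues: 24 · 16 · 24 · 16 = 384 → 9216 → 147456.
Reducing modulo 29: 147456 = 5084·29 + 20, so 16^27 ≡ 20.

20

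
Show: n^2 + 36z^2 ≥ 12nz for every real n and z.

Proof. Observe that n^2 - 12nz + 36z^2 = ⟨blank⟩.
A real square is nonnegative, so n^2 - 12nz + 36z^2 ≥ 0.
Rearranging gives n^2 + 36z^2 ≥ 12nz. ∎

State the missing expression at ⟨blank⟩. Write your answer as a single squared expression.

n^2 - 12nz + 36z^2 is a perfect-square trinomial: the outer terms are (n)^2 and (6z)^2, and the cross term is -2·n·6z.
So n^2 - 12nz + 36z^2 = (n - 6z)^2 ≥ 0.

(n - 6z)^2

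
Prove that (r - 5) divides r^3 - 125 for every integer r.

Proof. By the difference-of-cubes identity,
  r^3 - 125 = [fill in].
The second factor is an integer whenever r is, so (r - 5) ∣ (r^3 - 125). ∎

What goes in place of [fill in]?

a^3 - b^3 = (a - b)(a^2 + ab + b^2). With a = r, b = 5:
r^3 - 125 = (r - 5)(r^2 + 5r + 25).

(r - 5)(r^2 + 5r + 25)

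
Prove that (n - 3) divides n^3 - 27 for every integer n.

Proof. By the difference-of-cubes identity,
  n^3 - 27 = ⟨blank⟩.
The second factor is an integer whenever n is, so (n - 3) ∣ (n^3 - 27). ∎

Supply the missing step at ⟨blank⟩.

(n - 3)(n^2 + 3n + 9)

a^3 - b^3 = (a - b)(a^2 + ab + b^2). With a = n, b = 3:
n^3 - 27 = (n - 3)(n^2 + 3n + 9).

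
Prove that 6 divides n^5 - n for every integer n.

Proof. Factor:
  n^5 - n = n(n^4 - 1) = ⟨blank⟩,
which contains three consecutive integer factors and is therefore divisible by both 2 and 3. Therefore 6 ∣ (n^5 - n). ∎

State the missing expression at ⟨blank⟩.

n^4 - 1 = (n^2 - 1)(n^2 + 1), and n^2 - 1 = (n-1)(n+1).
So n(n^4 - 1) = (n - 1)n(n + 1)(n^2 + 1).

(n - 1)n(n + 1)(n^2 + 1)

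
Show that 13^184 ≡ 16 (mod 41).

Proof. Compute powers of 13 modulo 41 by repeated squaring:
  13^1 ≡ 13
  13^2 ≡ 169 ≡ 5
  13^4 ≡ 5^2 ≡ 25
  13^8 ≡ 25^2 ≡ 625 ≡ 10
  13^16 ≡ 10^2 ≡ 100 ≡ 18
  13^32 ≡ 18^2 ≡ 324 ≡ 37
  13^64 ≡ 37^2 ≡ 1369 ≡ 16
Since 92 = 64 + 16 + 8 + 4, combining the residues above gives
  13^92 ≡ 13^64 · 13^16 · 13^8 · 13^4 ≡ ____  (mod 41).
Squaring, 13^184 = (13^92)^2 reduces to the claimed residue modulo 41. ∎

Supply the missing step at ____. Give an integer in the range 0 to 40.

13^64 · 13^16 · 13^8 · 13^4 ≡ 16 · 18 · 10 · 25 = 72000.
72000 mod 41 = 4, so 13^92 ≡ 4 (mod 41).

4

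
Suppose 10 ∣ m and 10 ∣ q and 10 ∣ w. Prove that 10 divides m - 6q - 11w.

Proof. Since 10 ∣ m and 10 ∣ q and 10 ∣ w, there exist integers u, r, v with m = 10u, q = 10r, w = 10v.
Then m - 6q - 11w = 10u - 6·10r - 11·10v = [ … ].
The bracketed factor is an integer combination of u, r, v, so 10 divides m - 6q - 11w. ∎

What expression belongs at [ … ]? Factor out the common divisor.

10(-6r + u - 11v)

Each term has a factor of 10: 10u - 6·10r - 11·10v = 10·(-6r + u - 11v).
Since -6r + u - 11v is an integer, 10 ∣ (m - 6q - 11w).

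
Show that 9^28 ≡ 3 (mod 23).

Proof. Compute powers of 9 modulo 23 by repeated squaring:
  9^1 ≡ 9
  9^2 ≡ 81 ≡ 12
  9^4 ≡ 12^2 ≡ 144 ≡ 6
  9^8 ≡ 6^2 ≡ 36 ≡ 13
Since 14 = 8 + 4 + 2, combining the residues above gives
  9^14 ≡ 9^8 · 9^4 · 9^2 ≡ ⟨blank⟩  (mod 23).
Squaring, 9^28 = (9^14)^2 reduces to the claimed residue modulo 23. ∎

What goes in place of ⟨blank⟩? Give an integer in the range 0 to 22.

16

Multiply the listed residues: 13 · 6 · 12 = 78 → 936.
Reducing modulo 23: 936 = 40·23 + 16, so 9^14 ≡ 16.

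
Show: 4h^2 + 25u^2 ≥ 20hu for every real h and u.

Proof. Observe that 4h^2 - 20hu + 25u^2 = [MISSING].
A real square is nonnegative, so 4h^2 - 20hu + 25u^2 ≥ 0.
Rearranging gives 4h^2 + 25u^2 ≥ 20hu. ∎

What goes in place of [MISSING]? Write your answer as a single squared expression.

4h^2 - 20hu + 25u^2 is a perfect-square trinomial: the outer terms are (2h)^2 and (5u)^2, and the cross term is -2·2h·5u.
So 4h^2 - 20hu + 25u^2 = (2h - 5u)^2 ≥ 0.

(2h - 5u)^2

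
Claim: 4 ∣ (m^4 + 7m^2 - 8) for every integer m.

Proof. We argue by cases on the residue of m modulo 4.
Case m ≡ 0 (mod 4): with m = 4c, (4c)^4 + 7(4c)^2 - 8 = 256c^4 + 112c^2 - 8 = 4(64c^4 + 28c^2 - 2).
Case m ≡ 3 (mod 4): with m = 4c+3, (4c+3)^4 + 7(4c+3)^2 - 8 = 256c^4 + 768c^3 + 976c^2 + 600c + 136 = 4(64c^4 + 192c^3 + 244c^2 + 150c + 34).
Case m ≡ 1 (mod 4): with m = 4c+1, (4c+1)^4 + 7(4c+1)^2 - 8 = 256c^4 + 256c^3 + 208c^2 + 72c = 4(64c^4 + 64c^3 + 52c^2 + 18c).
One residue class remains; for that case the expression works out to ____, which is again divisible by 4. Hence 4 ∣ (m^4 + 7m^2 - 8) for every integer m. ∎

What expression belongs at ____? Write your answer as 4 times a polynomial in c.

4(64c^4 + 128c^3 + 124c^2 + 60c + 9)

The residues treated are {0, 3, 1}, so the missing case is m ≡ 2 (mod 4); write m = 4c+2.
Then (4c+2)^4 + 7(4c+2)^2 - 8 = 256c^4 + 512c^3 + 496c^2 + 240c + 36 = 4(64c^4 + 128c^3 + 124c^2 + 60c + 9).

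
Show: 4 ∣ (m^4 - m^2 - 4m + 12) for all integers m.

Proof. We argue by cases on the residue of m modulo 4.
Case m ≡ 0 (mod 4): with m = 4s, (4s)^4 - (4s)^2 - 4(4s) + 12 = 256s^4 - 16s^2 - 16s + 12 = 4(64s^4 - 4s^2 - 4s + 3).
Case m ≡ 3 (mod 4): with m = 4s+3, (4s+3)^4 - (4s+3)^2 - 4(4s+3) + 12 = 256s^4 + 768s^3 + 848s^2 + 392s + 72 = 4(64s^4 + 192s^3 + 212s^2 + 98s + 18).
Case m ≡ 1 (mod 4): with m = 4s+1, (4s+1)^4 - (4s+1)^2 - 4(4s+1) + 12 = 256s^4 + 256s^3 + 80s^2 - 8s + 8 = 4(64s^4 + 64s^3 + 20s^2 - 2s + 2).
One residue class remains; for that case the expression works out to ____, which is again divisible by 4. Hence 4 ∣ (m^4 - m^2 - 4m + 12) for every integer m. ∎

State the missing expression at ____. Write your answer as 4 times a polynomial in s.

4(64s^4 + 128s^3 + 92s^2 + 24s + 4)

The residues treated are {0, 3, 1}, so the missing case is m ≡ 2 (mod 4); write m = 4s+2.
Then (4s+2)^4 - (4s+2)^2 - 4(4s+2) + 12 = 256s^4 + 512s^3 + 368s^2 + 96s + 16 = 4(64s^4 + 128s^3 + 92s^2 + 24s + 4).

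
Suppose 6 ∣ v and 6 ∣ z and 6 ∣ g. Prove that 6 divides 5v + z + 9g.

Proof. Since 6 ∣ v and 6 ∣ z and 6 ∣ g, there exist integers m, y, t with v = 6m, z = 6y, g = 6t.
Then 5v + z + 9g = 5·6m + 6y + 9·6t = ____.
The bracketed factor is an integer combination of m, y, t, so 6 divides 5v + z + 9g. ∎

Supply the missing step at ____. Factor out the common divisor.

6(5m + 9t + y)

Each term has a factor of 6: 5·6m + 6y + 9·6t = 6·(5m + 9t + y).
Since 5m + 9t + y is an integer, 6 ∣ (5v + z + 9g).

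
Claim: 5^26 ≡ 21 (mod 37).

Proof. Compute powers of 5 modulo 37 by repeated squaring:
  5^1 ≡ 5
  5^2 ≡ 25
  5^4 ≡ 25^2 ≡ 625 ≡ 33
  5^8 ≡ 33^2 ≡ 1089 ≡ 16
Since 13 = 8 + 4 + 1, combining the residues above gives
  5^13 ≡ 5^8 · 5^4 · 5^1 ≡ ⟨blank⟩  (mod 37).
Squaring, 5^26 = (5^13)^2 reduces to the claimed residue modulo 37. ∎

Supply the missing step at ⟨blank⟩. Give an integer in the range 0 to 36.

5^8 · 5^4 · 5^1 ≡ 16 · 33 · 5 = 2640.
2640 mod 37 = 13, so 5^13 ≡ 13 (mod 37).

13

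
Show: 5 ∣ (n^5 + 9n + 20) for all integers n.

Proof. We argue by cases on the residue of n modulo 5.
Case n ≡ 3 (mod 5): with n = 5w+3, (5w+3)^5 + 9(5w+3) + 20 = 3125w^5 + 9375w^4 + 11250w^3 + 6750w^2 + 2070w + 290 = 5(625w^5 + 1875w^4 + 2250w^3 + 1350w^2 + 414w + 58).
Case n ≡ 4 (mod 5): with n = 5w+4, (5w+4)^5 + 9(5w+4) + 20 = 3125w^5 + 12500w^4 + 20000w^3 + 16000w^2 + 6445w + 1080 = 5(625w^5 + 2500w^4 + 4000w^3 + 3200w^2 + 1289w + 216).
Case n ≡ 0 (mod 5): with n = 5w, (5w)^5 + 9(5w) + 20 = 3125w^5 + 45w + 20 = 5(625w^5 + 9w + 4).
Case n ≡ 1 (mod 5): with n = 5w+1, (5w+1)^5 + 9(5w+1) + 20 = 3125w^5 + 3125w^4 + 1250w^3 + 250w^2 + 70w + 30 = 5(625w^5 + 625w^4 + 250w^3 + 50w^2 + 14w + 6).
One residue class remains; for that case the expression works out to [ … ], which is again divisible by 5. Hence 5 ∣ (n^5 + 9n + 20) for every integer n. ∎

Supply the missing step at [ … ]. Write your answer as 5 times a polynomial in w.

The residues treated are {3, 4, 0, 1}, so the missing case is n ≡ 2 (mod 5); write n = 5w+2.
Then (5w+2)^5 + 9(5w+2) + 20 = 3125w^5 + 6250w^4 + 5000w^3 + 2000w^2 + 445w + 70 = 5(625w^5 + 1250w^4 + 1000w^3 + 400w^2 + 89w + 14).

5(625w^5 + 1250w^4 + 1000w^3 + 400w^2 + 89w + 14)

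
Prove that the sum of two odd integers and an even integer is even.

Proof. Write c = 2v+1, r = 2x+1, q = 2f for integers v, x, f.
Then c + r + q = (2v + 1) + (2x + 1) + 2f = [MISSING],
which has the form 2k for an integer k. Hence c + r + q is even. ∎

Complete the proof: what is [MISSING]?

Expanding: (2v + 1) + (2x + 1) + 2f = 2f + 2v + 2x + 2.
Every term is even; pulling out the factor of 2 gives 2(f + v + x + 1).

2(f + v + x + 1)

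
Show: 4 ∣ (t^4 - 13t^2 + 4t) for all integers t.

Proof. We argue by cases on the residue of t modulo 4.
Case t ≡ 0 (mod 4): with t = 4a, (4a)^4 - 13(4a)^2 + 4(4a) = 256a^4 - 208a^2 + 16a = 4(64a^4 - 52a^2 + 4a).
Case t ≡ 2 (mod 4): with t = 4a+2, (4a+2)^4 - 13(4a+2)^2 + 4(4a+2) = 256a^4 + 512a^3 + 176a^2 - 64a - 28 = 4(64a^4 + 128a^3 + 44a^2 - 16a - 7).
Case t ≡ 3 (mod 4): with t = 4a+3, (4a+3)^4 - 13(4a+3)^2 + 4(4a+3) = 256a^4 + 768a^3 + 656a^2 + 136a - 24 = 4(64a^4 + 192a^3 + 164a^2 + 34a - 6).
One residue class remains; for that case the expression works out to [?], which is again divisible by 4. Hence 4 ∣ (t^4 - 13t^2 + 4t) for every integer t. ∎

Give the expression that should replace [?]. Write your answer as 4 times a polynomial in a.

Only t ≡ 1 (mod 4) is unaccounted for. Put t = 4a+1:
(4a+1)^4 - 13(4a+1)^2 + 4(4a+1) expands to 256a^4 + 256a^3 - 112a^2 - 72a - 8,
and factoring out 4 leaves 4(64a^4 + 64a^3 - 28a^2 - 18a - 2).

4(64a^4 + 64a^3 - 28a^2 - 18a - 2)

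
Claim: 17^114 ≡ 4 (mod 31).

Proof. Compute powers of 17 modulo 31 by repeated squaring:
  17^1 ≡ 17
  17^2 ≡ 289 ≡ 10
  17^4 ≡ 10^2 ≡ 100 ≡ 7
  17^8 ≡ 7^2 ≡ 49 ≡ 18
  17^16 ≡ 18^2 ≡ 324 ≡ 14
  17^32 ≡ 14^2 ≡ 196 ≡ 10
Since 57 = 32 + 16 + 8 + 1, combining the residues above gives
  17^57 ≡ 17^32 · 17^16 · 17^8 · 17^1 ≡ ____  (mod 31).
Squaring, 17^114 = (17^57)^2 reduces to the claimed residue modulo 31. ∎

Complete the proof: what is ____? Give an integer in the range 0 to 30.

29

17^32 · 17^16 · 17^8 · 17^1 ≡ 10 · 14 · 18 · 17 = 42840.
42840 mod 31 = 29, so 17^57 ≡ 29 (mod 31).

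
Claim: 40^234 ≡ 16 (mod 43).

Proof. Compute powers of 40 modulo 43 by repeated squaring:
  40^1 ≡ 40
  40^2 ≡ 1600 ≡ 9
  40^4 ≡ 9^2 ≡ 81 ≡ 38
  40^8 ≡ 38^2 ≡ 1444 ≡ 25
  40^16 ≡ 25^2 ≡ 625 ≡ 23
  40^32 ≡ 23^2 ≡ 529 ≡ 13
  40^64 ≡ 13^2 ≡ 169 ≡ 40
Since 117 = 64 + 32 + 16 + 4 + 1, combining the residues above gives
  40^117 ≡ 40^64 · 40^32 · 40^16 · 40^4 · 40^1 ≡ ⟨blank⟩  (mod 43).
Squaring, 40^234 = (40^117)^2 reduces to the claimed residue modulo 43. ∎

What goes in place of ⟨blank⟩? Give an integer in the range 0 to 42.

Multiply the listed residues: 40 · 13 · 23 · 38 · 40 = 520 → 11960 → 454480 → 18179200.
Reducing modulo 43: 18179200 = 422772·43 + 4, so 40^117 ≡ 4.

4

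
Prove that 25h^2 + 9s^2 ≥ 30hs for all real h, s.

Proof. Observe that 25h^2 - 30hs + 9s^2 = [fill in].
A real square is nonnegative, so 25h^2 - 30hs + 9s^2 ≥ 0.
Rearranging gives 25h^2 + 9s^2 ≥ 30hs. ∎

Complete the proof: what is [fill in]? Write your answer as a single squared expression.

25h^2 - 30hs + 9s^2 is a perfect-square trinomial: the outer terms are (5h)^2 and (3s)^2, and the cross term is -2·5h·3s.
So 25h^2 - 30hs + 9s^2 = (5h - 3s)^2 ≥ 0.

(5h - 3s)^2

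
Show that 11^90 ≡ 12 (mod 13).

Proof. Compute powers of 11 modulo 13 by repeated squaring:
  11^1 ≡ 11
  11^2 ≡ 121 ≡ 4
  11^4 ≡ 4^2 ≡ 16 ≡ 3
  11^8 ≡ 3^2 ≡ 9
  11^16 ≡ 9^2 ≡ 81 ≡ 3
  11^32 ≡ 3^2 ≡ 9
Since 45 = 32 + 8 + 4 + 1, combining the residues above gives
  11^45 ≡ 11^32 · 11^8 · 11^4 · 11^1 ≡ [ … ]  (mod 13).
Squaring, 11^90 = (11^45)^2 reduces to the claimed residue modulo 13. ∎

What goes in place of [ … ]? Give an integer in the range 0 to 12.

8

11^32 · 11^8 · 11^4 · 11^1 ≡ 9 · 9 · 3 · 11 = 2673.
2673 mod 13 = 8, so 11^45 ≡ 8 (mod 13).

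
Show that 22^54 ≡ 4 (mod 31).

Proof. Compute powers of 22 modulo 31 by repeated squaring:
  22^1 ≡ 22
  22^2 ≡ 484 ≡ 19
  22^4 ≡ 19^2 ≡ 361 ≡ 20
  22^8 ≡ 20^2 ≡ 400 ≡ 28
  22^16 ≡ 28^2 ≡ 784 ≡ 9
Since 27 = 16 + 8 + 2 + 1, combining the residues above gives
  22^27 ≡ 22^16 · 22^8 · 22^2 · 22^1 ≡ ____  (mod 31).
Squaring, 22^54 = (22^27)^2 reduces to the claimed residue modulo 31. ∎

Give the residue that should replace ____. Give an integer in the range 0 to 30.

Multiply the listed residues: 9 · 28 · 19 · 22 = 252 → 4788 → 105336.
Reducing modulo 31: 105336 = 3397·31 + 29, so 22^27 ≡ 29.

29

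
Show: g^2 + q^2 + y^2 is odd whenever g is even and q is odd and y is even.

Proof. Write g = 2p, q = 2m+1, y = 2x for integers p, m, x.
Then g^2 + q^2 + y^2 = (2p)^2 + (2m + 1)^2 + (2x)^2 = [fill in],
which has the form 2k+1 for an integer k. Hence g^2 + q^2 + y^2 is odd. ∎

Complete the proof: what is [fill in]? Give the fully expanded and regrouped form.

(2p)^2 + (2m + 1)^2 + (2x)^2 = 4m^2 + 4m + 4p^2 + 4x^2 + 1
= 2(2m^2 + 2m + 2p^2 + 2x^2) + 1.
Since 2m^2 + 2m + 2p^2 + 2x^2 is an integer, the sum of squares is of the form 2k+1 for an integer k.

2(2m^2 + 2m + 2p^2 + 2x^2) + 1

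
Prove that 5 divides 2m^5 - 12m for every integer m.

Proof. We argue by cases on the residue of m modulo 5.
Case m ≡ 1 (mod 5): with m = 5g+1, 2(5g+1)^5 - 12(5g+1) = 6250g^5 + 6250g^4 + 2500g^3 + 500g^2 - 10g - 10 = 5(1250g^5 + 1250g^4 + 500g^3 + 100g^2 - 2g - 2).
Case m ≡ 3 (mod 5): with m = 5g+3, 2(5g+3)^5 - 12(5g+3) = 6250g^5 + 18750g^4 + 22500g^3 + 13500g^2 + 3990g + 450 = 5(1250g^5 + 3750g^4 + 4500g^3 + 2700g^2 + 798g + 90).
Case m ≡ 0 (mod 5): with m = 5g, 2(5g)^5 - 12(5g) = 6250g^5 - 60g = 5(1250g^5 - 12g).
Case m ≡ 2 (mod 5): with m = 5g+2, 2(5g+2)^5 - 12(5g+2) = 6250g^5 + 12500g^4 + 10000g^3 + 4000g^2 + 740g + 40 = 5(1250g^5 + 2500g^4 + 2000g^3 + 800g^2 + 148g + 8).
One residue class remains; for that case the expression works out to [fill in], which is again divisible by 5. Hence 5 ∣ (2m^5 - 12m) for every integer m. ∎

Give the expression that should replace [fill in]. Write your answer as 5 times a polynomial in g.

Only m ≡ 4 (mod 5) is unaccounted for. Put m = 5g+4:
2(5g+4)^5 - 12(5g+4) expands to 6250g^5 + 25000g^4 + 40000g^3 + 32000g^2 + 12740g + 2000,
and factoring out 5 leaves 5(1250g^5 + 5000g^4 + 8000g^3 + 6400g^2 + 2548g + 400).

5(1250g^5 + 5000g^4 + 8000g^3 + 6400g^2 + 2548g + 400)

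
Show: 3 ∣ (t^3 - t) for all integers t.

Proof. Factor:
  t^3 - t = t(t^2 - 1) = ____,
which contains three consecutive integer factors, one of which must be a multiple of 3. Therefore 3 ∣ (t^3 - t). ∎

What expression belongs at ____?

(t - 1)t(t + 1)

t(t^2 - 1) = t(t - 1)(t + 1) = (t - 1)t(t + 1).
These three factors are consecutive integers, so their product is divisible by 3.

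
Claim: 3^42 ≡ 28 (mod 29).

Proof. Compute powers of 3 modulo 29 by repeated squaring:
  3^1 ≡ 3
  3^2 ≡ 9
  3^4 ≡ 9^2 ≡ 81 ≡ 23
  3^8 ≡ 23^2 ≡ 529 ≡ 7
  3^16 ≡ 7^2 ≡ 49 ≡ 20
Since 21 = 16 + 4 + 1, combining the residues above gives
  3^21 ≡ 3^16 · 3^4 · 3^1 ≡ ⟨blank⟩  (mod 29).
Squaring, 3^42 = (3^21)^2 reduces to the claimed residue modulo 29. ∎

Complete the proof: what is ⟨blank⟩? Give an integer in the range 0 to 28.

17

Multiply the listed residues: 20 · 23 · 3 = 460 → 1380.
Reducing modulo 29: 1380 = 47·29 + 17, so 3^21 ≡ 17.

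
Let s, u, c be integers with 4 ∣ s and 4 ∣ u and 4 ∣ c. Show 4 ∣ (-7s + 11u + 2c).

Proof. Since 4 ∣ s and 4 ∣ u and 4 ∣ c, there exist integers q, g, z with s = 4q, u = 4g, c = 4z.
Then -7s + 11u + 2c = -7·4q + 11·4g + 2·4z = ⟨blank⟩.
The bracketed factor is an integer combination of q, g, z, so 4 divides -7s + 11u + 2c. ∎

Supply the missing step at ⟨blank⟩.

Pull the common 4 out of every term: -7·4q + 11·4g + 2·4z = 4(11g - 7q + 2z).
11g - 7q + 2z is an integer, which exhibits the divisibility.

4(11g - 7q + 2z)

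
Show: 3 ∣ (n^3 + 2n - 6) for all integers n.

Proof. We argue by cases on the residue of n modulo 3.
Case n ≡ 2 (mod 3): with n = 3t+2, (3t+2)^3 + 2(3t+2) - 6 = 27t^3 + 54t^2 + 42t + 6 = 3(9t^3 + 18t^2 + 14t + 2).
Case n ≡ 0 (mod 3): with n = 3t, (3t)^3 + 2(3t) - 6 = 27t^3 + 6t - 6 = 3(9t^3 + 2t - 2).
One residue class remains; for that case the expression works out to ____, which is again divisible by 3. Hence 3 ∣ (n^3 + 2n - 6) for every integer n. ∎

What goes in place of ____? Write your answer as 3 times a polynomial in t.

Only n ≡ 1 (mod 3) is unaccounted for. Put n = 3t+1:
(3t+1)^3 + 2(3t+1) - 6 expands to 27t^3 + 27t^2 + 15t - 3,
and factoring out 3 leaves 3(9t^3 + 9t^2 + 5t - 1).

3(9t^3 + 9t^2 + 5t - 1)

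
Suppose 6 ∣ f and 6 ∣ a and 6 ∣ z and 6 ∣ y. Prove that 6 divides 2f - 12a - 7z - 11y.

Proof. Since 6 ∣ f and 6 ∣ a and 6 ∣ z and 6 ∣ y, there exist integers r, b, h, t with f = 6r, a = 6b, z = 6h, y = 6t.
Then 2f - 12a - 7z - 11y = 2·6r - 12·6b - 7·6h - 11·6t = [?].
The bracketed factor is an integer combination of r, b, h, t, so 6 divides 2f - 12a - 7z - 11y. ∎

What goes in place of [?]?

Each term has a factor of 6: 2·6r - 12·6b - 7·6h - 11·6t = 6·(-12b - 7h + 2r - 11t).
Since -12b - 7h + 2r - 11t is an integer, 6 ∣ (2f - 12a - 7z - 11y).

6(-12b - 7h + 2r - 11t)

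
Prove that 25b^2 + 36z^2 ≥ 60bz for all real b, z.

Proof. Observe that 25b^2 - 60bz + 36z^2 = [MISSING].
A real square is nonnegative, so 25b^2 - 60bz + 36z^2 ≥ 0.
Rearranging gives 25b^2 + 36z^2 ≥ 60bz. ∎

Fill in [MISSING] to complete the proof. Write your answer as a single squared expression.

(5b - 6z)^2

25b^2 - 60bz + 36z^2 is a perfect-square trinomial: the outer terms are (5b)^2 and (6z)^2, and the cross term is -2·5b·6z.
So 25b^2 - 60bz + 36z^2 = (5b - 6z)^2 ≥ 0.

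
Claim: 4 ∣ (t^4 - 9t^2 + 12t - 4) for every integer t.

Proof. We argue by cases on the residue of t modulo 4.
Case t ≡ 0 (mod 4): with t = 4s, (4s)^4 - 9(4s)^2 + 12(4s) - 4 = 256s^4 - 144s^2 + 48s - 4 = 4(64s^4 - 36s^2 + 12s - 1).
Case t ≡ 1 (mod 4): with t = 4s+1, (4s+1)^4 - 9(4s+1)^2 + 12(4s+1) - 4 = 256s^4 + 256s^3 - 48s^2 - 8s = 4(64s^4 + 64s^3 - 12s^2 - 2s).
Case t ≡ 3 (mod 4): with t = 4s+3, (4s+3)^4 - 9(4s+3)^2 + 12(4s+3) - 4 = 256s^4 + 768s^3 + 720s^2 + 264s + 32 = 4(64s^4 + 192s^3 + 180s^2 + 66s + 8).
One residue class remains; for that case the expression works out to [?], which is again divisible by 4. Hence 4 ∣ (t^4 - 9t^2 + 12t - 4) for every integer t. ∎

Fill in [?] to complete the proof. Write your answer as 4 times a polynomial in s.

The residues treated are {0, 1, 3}, so the missing case is t ≡ 2 (mod 4); write t = 4s+2.
Then (4s+2)^4 - 9(4s+2)^2 + 12(4s+2) - 4 = 256s^4 + 512s^3 + 240s^2 + 32s = 4(64s^4 + 128s^3 + 60s^2 + 8s).

4(64s^4 + 128s^3 + 60s^2 + 8s)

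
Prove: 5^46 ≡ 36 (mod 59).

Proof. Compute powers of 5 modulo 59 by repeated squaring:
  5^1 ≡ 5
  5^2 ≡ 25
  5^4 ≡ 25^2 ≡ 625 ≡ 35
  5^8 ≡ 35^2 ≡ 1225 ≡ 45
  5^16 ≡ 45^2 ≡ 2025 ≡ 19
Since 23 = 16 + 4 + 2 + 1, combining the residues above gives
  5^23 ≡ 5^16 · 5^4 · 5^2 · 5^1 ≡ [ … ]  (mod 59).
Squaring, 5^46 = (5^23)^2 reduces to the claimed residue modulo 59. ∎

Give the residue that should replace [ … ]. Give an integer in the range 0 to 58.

53

Multiply the listed residues: 19 · 35 · 25 · 5 = 665 → 16625 → 83125.
Reducing modulo 59: 83125 = 1408·59 + 53, so 5^23 ≡ 53.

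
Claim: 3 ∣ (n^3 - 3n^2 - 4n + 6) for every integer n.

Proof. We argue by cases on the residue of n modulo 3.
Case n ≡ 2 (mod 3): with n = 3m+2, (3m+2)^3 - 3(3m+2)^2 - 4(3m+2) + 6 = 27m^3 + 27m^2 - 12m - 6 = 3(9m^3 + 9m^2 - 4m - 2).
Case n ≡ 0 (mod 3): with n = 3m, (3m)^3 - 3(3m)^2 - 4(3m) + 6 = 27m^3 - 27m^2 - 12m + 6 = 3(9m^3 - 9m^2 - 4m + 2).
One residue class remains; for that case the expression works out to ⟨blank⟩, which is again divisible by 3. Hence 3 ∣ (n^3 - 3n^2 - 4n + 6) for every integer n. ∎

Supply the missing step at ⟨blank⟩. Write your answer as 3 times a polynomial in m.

3(9m^3 - 7m)

The residues treated are {2, 0}, so the missing case is n ≡ 1 (mod 3); write n = 3m+1.
Then (3m+1)^3 - 3(3m+1)^2 - 4(3m+1) + 6 = 27m^3 - 21m = 3(9m^3 - 7m).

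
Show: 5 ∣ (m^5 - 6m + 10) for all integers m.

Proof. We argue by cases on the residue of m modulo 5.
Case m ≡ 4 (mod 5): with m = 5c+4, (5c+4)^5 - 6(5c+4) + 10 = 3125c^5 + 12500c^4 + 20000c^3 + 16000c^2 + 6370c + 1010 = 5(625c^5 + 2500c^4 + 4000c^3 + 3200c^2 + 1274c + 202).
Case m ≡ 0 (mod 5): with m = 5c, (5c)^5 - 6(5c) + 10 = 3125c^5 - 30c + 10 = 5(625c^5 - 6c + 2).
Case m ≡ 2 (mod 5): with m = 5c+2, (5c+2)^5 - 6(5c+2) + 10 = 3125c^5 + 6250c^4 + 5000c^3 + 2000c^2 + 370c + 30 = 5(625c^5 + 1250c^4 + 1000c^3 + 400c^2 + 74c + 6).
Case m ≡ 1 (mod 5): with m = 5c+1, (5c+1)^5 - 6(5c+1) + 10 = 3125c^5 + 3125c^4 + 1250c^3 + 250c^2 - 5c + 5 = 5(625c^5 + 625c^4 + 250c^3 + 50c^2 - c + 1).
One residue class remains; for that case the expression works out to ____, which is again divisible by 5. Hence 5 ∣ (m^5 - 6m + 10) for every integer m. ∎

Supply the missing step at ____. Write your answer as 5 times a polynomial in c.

The residues treated are {4, 0, 2, 1}, so the missing case is m ≡ 3 (mod 5); write m = 5c+3.
Then (5c+3)^5 - 6(5c+3) + 10 = 3125c^5 + 9375c^4 + 11250c^3 + 6750c^2 + 1995c + 235 = 5(625c^5 + 1875c^4 + 2250c^3 + 1350c^2 + 399c + 47).

5(625c^5 + 1875c^4 + 2250c^3 + 1350c^2 + 399c + 47)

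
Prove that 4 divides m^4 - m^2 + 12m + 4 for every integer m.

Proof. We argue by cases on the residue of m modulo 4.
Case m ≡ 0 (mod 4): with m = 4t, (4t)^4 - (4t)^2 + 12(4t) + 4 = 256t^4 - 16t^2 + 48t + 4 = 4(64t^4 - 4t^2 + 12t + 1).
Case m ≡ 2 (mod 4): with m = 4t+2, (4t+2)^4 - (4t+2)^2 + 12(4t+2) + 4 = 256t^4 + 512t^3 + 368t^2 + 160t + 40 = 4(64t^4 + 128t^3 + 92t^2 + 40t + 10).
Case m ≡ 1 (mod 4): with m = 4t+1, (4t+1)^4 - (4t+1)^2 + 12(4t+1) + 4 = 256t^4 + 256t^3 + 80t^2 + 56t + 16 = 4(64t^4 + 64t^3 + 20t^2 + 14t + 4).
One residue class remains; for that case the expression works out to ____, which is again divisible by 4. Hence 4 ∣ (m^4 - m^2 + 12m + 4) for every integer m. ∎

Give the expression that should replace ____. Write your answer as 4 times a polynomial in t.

Only m ≡ 3 (mod 4) is unaccounted for. Put m = 4t+3:
(4t+3)^4 - (4t+3)^2 + 12(4t+3) + 4 expands to 256t^4 + 768t^3 + 848t^2 + 456t + 112,
and factoring out 4 leaves 4(64t^4 + 192t^3 + 212t^2 + 114t + 28).

4(64t^4 + 192t^3 + 212t^2 + 114t + 28)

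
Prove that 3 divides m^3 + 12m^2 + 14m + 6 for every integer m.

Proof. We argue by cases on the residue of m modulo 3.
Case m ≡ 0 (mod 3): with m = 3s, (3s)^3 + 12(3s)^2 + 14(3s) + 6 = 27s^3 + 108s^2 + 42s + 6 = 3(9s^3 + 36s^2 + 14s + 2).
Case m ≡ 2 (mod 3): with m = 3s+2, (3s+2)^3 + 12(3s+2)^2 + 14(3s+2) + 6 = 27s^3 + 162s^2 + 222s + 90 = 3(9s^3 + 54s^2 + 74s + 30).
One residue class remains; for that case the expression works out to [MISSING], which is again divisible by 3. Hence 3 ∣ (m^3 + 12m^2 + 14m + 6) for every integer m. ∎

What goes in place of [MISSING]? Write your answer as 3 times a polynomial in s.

3(9s^3 + 45s^2 + 41s + 11)

The residues treated are {0, 2}, so the missing case is m ≡ 1 (mod 3); write m = 3s+1.
Then (3s+1)^3 + 12(3s+1)^2 + 14(3s+1) + 6 = 27s^3 + 135s^2 + 123s + 33 = 3(9s^3 + 45s^2 + 41s + 11).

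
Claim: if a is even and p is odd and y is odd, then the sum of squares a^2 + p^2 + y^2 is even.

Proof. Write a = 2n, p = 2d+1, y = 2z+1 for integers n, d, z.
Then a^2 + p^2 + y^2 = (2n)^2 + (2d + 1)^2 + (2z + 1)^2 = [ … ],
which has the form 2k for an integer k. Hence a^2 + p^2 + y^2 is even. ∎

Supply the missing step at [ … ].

(2n)^2 + (2d + 1)^2 + (2z + 1)^2 = 4d^2 + 4d + 4n^2 + 4z^2 + 4z + 2
= 2(2d^2 + 2d + 2n^2 + 2z^2 + 2z + 1).
Since 2d^2 + 2d + 2n^2 + 2z^2 + 2z + 1 is an integer, the sum of squares is of the form 2k for an integer k.

2(2d^2 + 2d + 2n^2 + 2z^2 + 2z + 1)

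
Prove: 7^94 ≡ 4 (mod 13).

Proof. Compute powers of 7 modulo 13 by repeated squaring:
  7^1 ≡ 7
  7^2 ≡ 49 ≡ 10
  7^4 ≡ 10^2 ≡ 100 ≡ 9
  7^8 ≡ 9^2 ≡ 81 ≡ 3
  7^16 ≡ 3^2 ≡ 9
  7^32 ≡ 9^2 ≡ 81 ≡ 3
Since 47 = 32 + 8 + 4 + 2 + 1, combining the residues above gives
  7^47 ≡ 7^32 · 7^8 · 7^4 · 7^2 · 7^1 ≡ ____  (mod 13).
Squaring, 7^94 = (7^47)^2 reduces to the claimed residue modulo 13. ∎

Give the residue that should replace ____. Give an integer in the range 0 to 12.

Multiply the listed residues: 3 · 3 · 9 · 10 · 7 = 9 → 81 → 810 → 5670.
Reducing modulo 13: 5670 = 436·13 + 2, so 7^47 ≡ 2.

2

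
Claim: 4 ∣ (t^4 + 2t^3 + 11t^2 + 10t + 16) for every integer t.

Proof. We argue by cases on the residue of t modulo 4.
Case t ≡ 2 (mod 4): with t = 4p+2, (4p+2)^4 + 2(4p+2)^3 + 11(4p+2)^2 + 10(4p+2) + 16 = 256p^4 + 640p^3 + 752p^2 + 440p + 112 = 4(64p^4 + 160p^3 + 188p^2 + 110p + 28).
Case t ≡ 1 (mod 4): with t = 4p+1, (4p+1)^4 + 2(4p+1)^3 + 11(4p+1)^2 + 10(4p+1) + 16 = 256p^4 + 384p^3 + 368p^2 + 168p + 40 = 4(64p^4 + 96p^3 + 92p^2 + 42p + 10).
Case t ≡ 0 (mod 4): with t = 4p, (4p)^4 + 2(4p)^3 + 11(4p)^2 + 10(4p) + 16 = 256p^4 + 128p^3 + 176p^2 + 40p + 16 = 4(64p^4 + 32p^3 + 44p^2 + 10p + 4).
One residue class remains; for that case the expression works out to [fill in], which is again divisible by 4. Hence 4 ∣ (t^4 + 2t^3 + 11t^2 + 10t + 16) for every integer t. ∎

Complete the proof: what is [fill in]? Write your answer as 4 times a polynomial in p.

The residues treated are {2, 1, 0}, so the missing case is t ≡ 3 (mod 4); write t = 4p+3.
Then (4p+3)^4 + 2(4p+3)^3 + 11(4p+3)^2 + 10(4p+3) + 16 = 256p^4 + 896p^3 + 1328p^2 + 952p + 280 = 4(64p^4 + 224p^3 + 332p^2 + 238p + 70).

4(64p^4 + 224p^3 + 332p^2 + 238p + 70)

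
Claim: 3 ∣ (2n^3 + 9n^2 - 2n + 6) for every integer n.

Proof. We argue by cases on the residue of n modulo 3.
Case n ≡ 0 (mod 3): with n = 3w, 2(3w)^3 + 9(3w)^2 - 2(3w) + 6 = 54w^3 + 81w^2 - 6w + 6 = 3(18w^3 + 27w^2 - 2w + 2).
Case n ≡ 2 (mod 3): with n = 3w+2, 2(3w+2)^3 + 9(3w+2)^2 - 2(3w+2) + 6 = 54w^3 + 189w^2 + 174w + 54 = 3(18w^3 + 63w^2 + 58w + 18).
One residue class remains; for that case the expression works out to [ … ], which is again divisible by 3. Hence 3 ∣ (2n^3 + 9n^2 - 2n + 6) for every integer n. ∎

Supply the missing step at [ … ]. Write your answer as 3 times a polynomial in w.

3(18w^3 + 45w^2 + 22w + 5)

Only n ≡ 1 (mod 3) is unaccounted for. Put n = 3w+1:
2(3w+1)^3 + 9(3w+1)^2 - 2(3w+1) + 6 expands to 54w^3 + 135w^2 + 66w + 15,
and factoring out 3 leaves 3(18w^3 + 45w^2 + 22w + 5).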